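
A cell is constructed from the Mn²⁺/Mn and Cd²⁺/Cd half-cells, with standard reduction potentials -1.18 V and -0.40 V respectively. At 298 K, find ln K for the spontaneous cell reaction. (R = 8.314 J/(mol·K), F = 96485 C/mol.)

ln K = 60.8

E°_cell = -0.40 − (-1.18) = 0.78 V, with n = 2 electrons transferred.
At equilibrium E = 0, so the Nernst equation gives ln K = nFE°/RT = (2)(96485)(0.78)/((8.314)(298)) = 60.75.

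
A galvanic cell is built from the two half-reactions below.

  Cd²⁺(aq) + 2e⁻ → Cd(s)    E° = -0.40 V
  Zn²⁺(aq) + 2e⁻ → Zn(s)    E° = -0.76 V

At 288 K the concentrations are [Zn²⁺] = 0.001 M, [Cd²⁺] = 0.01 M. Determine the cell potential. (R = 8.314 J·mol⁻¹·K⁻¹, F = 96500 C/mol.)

The Cd²⁺/Cd couple has the higher reduction potential and acts as the cathode, so E°_cell = -0.40 − (-0.76) = 0.36 V.
Balancing electrons gives n = 2; the reaction quotient is Q = [Zn²⁺]/[Cd²⁺] = 0.100.
E = E° − (RT/nF) ln Q = 0.36 − (8.314×288)/(2×96500) × (-2.303) = 0.360 + 0.029 = 0.389 V.

0.389 V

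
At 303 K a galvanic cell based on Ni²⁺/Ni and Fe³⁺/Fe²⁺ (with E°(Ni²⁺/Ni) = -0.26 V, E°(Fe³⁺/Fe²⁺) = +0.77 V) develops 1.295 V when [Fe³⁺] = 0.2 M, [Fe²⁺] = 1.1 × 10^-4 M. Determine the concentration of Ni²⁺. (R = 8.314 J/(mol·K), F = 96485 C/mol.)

From the Nernst equation, ln Q = nF(E° − E)/RT = 2×96485×(1.03 − 1.295)/(8.314×303) = -20.299, so Q = 1.53 × 10^-9.
With Q = [Ni²⁺]·[Fe²⁺]^2/[Fe³⁺]^2 and the known concentrations, [Ni²⁺] in the numerator gives [Ni²⁺] = 0.0051 M.

0.0051 M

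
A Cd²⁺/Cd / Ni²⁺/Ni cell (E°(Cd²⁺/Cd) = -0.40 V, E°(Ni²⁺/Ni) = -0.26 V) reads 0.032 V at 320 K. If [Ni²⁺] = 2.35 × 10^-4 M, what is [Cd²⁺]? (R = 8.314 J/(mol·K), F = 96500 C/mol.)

0.59 M

From the Nernst equation, ln Q = nF(E° − E)/RT = 2×96500×(0.14 − 0.032)/(8.314×320) = 7.835, so Q = 2530.
With Q = [Cd²⁺]/[Ni²⁺] and the known concentrations, [Cd²⁺] in the numerator gives [Cd²⁺] = 0.59 M.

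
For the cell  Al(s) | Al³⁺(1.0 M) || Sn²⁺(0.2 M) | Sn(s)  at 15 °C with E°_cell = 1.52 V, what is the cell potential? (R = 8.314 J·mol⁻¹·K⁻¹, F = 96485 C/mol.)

1.50 V

Balancing electrons gives n = 6; the reaction quotient is Q = [Al³⁺]^2/[Sn²⁺]^3 = 125.
E = E° − (RT/nF) ln Q = 1.52 − (8.314×288)/(6×96485) × (4.828) = 1.520 − 0.020 = 1.500 V.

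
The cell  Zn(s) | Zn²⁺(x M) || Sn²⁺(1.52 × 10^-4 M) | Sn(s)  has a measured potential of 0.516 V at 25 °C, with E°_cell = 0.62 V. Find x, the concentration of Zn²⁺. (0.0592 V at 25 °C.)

0.5 M

From the Nernst equation, log Q = n(E° − E)/0.0592 = 2(0.62 − 0.516)/0.0592 = 3.514, so Q = 3260.
With Q = [Zn²⁺]/[Sn²⁺] and the known concentrations, [Zn²⁺] in the numerator gives [Zn²⁺] = 0.5 M.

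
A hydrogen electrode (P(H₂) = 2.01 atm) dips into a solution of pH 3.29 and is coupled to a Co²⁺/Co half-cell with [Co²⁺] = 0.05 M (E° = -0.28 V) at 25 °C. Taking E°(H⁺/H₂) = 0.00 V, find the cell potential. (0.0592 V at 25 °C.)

0.11 V

The hydrogen couple is the cathode, so E°_cell = 0.28 V; n = 2.
[H⁺] = 10^(−3.29) = 5.1 × 10^-4 M, and Q = [Co²⁺]·P(H₂) / [H⁺]^2 = 3.82 × 10^5.
E = E° − (0.0592/2) log Q = 0.28 − (0.0592/2)(5.582) = 0.115 V.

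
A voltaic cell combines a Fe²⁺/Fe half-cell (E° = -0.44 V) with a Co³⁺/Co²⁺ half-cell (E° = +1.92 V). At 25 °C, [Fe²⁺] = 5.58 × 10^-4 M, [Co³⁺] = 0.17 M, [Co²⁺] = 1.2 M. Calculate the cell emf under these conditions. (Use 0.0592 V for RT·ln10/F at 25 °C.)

2.41 V

The Co³⁺/Co²⁺ couple has the higher reduction potential and acts as the cathode, so E°_cell = +1.92 − (-0.44) = 2.36 V.
Balancing electrons gives n = 2; the reaction quotient is Q = [Fe²⁺]·[Co²⁺]^2/[Co³⁺]^2 = 0.0278.
At 25 °C, E = E° − (0.0592/n) log Q = 2.36 − (0.0592/2)(-1.556) = 2.360 + 0.046 = 2.406 V.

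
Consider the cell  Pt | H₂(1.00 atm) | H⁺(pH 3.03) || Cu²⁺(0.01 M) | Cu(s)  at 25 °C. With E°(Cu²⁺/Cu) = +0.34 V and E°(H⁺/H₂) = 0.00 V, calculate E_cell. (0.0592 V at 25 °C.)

The Cu²⁺/Cu couple is the cathode, so E°_cell = 0.34 V; n = 2.
[H⁺] = 10^(−3.03) = 9.3 × 10^-4 M, and Q = [H⁺]^2 / ([Cu²⁺]·P(H₂)) = 8.71 × 10^-5.
E = E° − (0.0592/2) log Q = 0.34 − (0.0592/2)(-4.060) = 0.460 V.

0.46 V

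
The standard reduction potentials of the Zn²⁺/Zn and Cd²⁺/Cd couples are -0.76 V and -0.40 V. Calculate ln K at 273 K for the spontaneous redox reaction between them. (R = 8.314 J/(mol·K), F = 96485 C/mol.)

E°_cell = -0.40 − (-0.76) = 0.36 V, with n = 2 electrons transferred.
At equilibrium E = 0, so the Nernst equation gives ln K = nFE°/RT = (2)(96485)(0.36)/((8.314)(273)) = 30.61.

ln K = 30.6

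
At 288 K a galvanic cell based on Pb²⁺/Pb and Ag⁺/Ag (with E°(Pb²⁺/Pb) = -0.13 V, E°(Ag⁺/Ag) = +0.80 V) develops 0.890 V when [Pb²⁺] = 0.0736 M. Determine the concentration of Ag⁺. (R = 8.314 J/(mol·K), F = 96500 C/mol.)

From the Nernst equation, ln Q = nF(E° − E)/RT = 2×96500×(0.93 − 0.890)/(8.314×288) = 3.224, so Q = 25.1.
With Q = [Pb²⁺]/[Ag⁺]^2 and the known concentrations, [Ag⁺]^2 in the denominator gives [Ag⁺] = 0.054 M.

0.054 M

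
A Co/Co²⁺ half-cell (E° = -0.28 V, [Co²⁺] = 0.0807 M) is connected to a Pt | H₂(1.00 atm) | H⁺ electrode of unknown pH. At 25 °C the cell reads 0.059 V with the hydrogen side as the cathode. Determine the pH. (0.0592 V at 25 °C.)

E°_cell = 0.28 V and n = 2.
log Q = n(E° − E)/0.0592 = 2×(0.28 − 0.059)/0.0592 = 7.466.
With Q = [Co²⁺]·P(H₂) / [H⁺]^2, solving for [H⁺] gives log[H⁺] = -4.280, so pH = 4.28.

pH = 4.28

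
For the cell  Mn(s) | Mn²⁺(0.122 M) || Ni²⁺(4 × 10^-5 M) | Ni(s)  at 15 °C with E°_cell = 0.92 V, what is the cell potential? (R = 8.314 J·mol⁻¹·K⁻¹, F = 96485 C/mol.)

Balancing electrons gives n = 2; the reaction quotient is Q = [Mn²⁺]/[Ni²⁺] = 3050.
E = E° − (RT/nF) ln Q = 0.92 − (8.314×288)/(2×96485) × (8.023) = 0.920 − 0.100 = 0.820 V.

0.820 V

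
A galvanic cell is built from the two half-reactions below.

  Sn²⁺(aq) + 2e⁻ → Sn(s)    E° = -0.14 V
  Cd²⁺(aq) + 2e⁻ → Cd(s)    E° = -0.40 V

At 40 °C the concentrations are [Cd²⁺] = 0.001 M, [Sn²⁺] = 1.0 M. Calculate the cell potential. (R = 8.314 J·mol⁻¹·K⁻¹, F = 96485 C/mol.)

0.353 V

The Sn²⁺/Sn couple has the higher reduction potential and acts as the cathode, so E°_cell = -0.14 − (-0.40) = 0.26 V.
Balancing electrons gives n = 2; the reaction quotient is Q = [Cd²⁺]/[Sn²⁺] = 0.00100.
E = E° − (RT/nF) ln Q = 0.26 − (8.314×313)/(2×96485) × (-6.908) = 0.260 + 0.093 = 0.353 V.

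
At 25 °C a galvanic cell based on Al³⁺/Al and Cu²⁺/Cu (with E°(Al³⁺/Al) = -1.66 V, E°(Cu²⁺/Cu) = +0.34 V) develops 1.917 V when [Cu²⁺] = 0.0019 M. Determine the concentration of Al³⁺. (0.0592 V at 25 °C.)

1.3 M

From the Nernst equation, log Q = n(E° − E)/0.0592 = 6(2.00 − 1.917)/0.0592 = 8.412, so Q = 2.58 × 10^8.
With Q = [Al³⁺]^2/[Cu²⁺]^3 and the known concentrations, [Al³⁺]^2 in the numerator gives [Al³⁺] = 1.3 M.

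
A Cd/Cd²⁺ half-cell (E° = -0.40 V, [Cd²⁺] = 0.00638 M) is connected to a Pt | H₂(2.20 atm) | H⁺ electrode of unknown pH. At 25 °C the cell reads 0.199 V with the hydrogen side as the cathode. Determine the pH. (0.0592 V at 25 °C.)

E°_cell = 0.40 V and n = 2.
log Q = n(E° − E)/0.0592 = 2×(0.40 − 0.199)/0.0592 = 6.791.
With Q = [Cd²⁺]·P(H₂) / [H⁺]^2, solving for [H⁺] gives log[H⁺] = -4.322, so pH = 4.32.

pH = 4.32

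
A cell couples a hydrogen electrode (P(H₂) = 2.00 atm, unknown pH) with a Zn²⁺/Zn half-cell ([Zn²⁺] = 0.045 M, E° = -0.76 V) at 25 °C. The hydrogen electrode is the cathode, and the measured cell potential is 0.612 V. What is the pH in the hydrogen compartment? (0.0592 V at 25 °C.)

E°_cell = 0.76 V and n = 2.
log Q = n(E° − E)/0.0592 = 2×(0.76 − 0.612)/0.0592 = 5.000.
With Q = [Zn²⁺]·P(H₂) / [H⁺]^2, solving for [H⁺] gives log[H⁺] = -3.023, so pH = 3.02.

pH = 3.02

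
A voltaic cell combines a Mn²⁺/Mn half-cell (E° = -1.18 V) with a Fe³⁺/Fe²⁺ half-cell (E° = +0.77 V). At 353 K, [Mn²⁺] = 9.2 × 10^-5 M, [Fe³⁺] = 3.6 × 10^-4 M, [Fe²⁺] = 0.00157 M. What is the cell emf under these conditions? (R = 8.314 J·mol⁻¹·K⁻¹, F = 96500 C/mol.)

2.05 V

The Fe³⁺/Fe²⁺ couple has the higher reduction potential and acts as the cathode, so E°_cell = +0.77 − (-1.18) = 1.95 V.
Balancing electrons gives n = 2; the reaction quotient is Q = [Mn²⁺]·[Fe²⁺]^2/[Fe³⁺]^2 = 0.00175.
E = E° − (RT/nF) ln Q = 1.95 − (8.314×353)/(2×96500) × (-6.348) = 1.950 + 0.097 = 2.047 V.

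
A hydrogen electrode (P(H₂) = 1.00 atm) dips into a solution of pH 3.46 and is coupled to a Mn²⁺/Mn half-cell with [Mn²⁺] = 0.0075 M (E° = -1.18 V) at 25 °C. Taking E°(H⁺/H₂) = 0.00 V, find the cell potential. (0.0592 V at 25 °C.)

The hydrogen couple is the cathode, so E°_cell = 1.18 V; n = 2.
[H⁺] = 10^(−3.46) = 3.5 × 10^-4 M, and Q = [Mn²⁺]·P(H₂) / [H⁺]^2 = 6.24 × 10^4.
E = E° − (0.0592/2) log Q = 1.18 − (0.0592/2)(4.795) = 1.038 V.

1.04 V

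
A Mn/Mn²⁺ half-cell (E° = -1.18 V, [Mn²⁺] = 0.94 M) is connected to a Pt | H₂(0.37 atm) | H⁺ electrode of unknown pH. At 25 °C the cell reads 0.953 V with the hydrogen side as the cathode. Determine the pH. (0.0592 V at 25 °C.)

pH = 4.06

E°_cell = 1.18 V and n = 2.
log Q = n(E° − E)/0.0592 = 2×(1.18 − 0.953)/0.0592 = 7.669.
With Q = [Mn²⁺]·P(H₂) / [H⁺]^2, solving for [H⁺] gives log[H⁺] = -4.064, so pH = 4.06.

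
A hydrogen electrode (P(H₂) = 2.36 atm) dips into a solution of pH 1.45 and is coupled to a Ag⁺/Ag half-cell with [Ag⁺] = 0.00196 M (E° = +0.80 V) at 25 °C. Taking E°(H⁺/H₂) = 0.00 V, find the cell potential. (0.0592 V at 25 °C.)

0.74 V

The Ag⁺/Ag couple is the cathode, so E°_cell = 0.80 V; n = 2.
[H⁺] = 10^(−1.45) = 0.035 M, and Q = [H⁺]^2 / ([Ag⁺]^2·P(H₂)) = 139.
E = E° − (0.0592/2) log Q = 0.80 − (0.0592/2)(2.143) = 0.737 V.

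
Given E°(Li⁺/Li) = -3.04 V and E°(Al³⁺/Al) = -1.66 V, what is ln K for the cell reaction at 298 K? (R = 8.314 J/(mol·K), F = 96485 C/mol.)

E°_cell = -1.66 − (-3.04) = 1.38 V, with n = 3 electrons transferred.
At equilibrium E = 0, so the Nernst equation gives ln K = nFE°/RT = (3)(96485)(1.38)/((8.314)(298)) = 161.23.

ln K = 161.2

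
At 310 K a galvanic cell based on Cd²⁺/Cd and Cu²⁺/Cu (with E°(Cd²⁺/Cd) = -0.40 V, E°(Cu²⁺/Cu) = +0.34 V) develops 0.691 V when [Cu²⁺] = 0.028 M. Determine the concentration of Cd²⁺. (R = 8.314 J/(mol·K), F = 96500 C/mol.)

1.1 M

From the Nernst equation, ln Q = nF(E° − E)/RT = 2×96500×(0.74 − 0.691)/(8.314×310) = 3.669, so Q = 39.2.
With Q = [Cd²⁺]/[Cu²⁺] and the known concentrations, [Cd²⁺] in the numerator gives [Cd²⁺] = 1.1 M.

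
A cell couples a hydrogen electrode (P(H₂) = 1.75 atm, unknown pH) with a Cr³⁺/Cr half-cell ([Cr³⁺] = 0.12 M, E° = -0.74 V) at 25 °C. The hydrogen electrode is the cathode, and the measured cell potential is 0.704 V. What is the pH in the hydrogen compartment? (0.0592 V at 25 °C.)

E°_cell = 0.74 V and n = 6.
log Q = n(E° − E)/0.0592 = 6×(0.74 − 0.704)/0.0592 = 3.649.
With Q = [Cr³⁺]^2·P(H₂)^3 / [H⁺]^6, solving for [H⁺] gives log[H⁺] = -0.794, so pH = 0.79.

pH = 0.79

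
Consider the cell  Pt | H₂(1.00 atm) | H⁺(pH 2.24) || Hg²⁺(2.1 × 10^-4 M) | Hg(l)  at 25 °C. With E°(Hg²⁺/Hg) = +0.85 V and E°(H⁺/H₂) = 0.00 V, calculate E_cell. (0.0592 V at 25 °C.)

The Hg²⁺/Hg couple is the cathode, so E°_cell = 0.85 V; n = 2.
[H⁺] = 10^(−2.24) = 0.0058 M, and Q = [H⁺]^2 / ([Hg²⁺]·P(H₂)) = 0.158.
E = E° − (0.0592/2) log Q = 0.85 − (0.0592/2)(-0.802) = 0.874 V.

0.87 V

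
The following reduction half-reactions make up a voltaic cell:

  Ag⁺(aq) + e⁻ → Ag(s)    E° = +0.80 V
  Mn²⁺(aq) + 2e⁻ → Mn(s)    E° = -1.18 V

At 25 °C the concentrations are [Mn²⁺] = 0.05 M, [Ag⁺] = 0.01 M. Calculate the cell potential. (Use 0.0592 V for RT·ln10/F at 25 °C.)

1.90 V

The Ag⁺/Ag couple has the higher reduction potential and acts as the cathode, so E°_cell = +0.80 − (-1.18) = 1.98 V.
Balancing electrons gives n = 2; the reaction quotient is Q = [Mn²⁺]/[Ag⁺]^2 = 500.
At 25 °C, E = E° − (0.0592/n) log Q = 1.98 − (0.0592/2)(2.699) = 1.980 − 0.080 = 1.900 V.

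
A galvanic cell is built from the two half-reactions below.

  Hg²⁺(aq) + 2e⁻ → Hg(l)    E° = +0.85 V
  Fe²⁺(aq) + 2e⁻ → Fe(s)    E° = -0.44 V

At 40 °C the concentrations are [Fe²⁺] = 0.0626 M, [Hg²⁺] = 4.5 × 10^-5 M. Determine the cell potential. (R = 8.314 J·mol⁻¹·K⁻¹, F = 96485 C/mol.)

1.19 V

The Hg²⁺/Hg couple has the higher reduction potential and acts as the cathode, so E°_cell = +0.85 − (-0.44) = 1.29 V.
Balancing electrons gives n = 2; the reaction quotient is Q = [Fe²⁺]/[Hg²⁺] = 1390.
E = E° − (RT/nF) ln Q = 1.29 − (8.314×313)/(2×96485) × (7.238) = 1.290 − 0.098 = 1.192 V.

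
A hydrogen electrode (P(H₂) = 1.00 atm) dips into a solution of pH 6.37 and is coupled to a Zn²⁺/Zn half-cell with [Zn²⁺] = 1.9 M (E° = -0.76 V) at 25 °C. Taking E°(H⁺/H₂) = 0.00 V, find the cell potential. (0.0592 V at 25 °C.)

The hydrogen couple is the cathode, so E°_cell = 0.76 V; n = 2.
[H⁺] = 10^(−6.37) = 4.3 × 10^-7 M, and Q = [Zn²⁺]·P(H₂) / [H⁺]^2 = 1.04 × 10^13.
E = E° − (0.0592/2) log Q = 0.76 − (0.0592/2)(13.019) = 0.375 V.

0.37 V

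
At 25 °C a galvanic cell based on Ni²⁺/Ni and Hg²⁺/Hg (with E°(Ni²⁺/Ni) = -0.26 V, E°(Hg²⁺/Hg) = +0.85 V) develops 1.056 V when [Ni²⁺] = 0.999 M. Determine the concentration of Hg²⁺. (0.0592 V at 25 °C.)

0.015 M

From the Nernst equation, log Q = n(E° − E)/0.0592 = 2(1.11 − 1.056)/0.0592 = 1.824, so Q = 66.7.
With Q = [Ni²⁺]/[Hg²⁺] and the known concentrations, [Hg²⁺] in the denominator gives [Hg²⁺] = 0.015 M.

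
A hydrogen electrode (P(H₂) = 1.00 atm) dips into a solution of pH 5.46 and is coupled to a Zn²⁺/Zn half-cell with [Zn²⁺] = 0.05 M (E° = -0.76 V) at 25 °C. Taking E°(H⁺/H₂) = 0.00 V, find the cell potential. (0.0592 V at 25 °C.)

0.48 V

The hydrogen couple is the cathode, so E°_cell = 0.76 V; n = 2.
[H⁺] = 10^(−5.46) = 3.5 × 10^-6 M, and Q = [Zn²⁺]·P(H₂) / [H⁺]^2 = 4.16 × 10^9.
E = E° − (0.0592/2) log Q = 0.76 − (0.0592/2)(9.619) = 0.475 V.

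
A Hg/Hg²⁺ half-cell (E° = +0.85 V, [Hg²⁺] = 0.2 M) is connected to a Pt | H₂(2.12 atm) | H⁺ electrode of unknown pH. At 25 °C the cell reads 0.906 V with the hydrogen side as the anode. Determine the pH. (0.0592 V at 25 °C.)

E°_cell = 0.85 V and n = 2.
log Q = n(E° − E)/0.0592 = 2×(0.85 − 0.906)/0.0592 = -1.892.
With Q = [H⁺]^2 / ([Hg²⁺]·P(H₂)), solving for [H⁺] gives log[H⁺] = -1.132, so pH = 1.13.

pH = 1.13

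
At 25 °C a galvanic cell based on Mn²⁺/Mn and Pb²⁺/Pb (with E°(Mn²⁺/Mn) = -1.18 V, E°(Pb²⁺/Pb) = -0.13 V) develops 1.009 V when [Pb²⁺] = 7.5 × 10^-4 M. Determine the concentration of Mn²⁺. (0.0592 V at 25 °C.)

From the Nernst equation, log Q = n(E° − E)/0.0592 = 2(1.05 − 1.009)/0.0592 = 1.385, so Q = 24.3.
With Q = [Mn²⁺]/[Pb²⁺] and the known concentrations, [Mn²⁺] in the numerator gives [Mn²⁺] = 0.018 M.

0.018 M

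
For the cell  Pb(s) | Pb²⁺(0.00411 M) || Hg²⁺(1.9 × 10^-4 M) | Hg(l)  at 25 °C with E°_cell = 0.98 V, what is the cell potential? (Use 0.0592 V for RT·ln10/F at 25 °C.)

Balancing electrons gives n = 2; the reaction quotient is Q = [Pb²⁺]/[Hg²⁺] = 21.6.
At 25 °C, E = E° − (0.0592/n) log Q = 0.98 − (0.0592/2)(1.335) = 0.980 − 0.040 = 0.940 V.

0.940 V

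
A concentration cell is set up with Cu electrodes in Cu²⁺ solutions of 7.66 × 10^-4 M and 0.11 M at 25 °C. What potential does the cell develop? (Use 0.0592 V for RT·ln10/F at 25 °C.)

0.064 V

Both half-cells are Cu²⁺/Cu, so E°_cell = 0. The concentrated side is the cathode; the cell reaction moves Cu²⁺ from high to low concentration with n = 2.
Q = [Cu²⁺]_dilute/[Cu²⁺]_conc = 7.66 × 10^-4/0.11 = 0.00696.
E = 0 − (0.0592/2) log Q = −(0.0592/2)(-2.157) = 0.0638 V.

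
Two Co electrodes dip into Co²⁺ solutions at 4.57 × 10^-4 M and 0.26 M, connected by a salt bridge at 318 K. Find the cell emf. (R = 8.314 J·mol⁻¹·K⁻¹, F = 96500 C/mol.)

Both half-cells are Co²⁺/Co, so E°_cell = 0. The concentrated side is the cathode; the cell reaction moves Co²⁺ from high to low concentration with n = 2.
Q = [Co²⁺]_dilute/[Co²⁺]_conc = 4.57 × 10^-4/0.26 = 0.00176.
E = 0 − (RT/nF) ln Q = −((8.314×318)/(2×96500))(-6.344) = 0.0869 V.

0.087 V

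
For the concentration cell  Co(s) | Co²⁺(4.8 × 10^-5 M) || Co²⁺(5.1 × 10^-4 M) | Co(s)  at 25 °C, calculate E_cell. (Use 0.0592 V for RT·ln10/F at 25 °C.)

Both half-cells are Co²⁺/Co, so E°_cell = 0. The concentrated side is the cathode; the cell reaction moves Co²⁺ from high to low concentration with n = 2.
Q = [Co²⁺]_dilute/[Co²⁺]_conc = 4.8 × 10^-5/5.1 × 10^-4 = 0.0941.
E = 0 − (0.0592/2) log Q = −(0.0592/2)(-1.026) = 0.0304 V.

0.030 V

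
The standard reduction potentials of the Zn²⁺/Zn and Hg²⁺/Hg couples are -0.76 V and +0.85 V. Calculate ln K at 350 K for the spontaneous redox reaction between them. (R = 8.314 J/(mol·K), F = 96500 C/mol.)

E°_cell = +0.85 − (-0.76) = 1.61 V, with n = 2 electrons transferred.
At equilibrium E = 0, so the Nernst equation gives ln K = nFE°/RT = (2)(96500)(1.61)/((8.314)(350)) = 106.78.

ln K = 106.8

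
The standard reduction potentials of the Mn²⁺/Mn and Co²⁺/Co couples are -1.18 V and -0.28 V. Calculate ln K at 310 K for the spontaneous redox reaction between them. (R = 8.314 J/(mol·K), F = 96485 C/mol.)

ln K = 67.4

E°_cell = -0.28 − (-1.18) = 0.90 V, with n = 2 electrons transferred.
At equilibrium E = 0, so the Nernst equation gives ln K = nFE°/RT = (2)(96485)(0.90)/((8.314)(310)) = 67.38.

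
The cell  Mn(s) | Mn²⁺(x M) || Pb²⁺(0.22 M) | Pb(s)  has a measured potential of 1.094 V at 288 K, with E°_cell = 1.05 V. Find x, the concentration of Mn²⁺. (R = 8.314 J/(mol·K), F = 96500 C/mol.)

0.0063 M

From the Nernst equation, ln Q = nF(E° − E)/RT = 2×96500×(1.05 − 1.094)/(8.314×288) = -3.547, so Q = 0.0288.
With Q = [Mn²⁺]/[Pb²⁺] and the known concentrations, [Mn²⁺] in the numerator gives [Mn²⁺] = 0.0063 M.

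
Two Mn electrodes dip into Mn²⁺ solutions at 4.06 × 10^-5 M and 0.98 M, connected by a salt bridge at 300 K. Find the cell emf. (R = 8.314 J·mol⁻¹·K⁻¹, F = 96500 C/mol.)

0.13 V

Both half-cells are Mn²⁺/Mn, so E°_cell = 0. The concentrated side is the cathode; the cell reaction moves Mn²⁺ from high to low concentration with n = 2.
Q = [Mn²⁺]_dilute/[Mn²⁺]_conc = 4.06 × 10^-5/0.98 = 4.14 × 10^-5.
E = 0 − (RT/nF) ln Q = −((8.314×300)/(2×96500))(-10.092) = 0.1304 V.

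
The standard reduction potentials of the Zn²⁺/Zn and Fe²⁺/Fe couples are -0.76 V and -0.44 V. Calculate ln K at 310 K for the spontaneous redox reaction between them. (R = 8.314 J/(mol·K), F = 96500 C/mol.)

E°_cell = -0.44 − (-0.76) = 0.32 V, with n = 2 electrons transferred.
At equilibrium E = 0, so the Nernst equation gives ln K = nFE°/RT = (2)(96500)(0.32)/((8.314)(310)) = 23.96.

ln K = 24.0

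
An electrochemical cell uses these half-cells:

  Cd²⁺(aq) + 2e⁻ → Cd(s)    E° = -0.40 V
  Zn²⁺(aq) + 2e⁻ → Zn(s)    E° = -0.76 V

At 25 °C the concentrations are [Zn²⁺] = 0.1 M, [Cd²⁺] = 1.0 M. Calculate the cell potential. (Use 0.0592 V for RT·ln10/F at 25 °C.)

0.390 V

The Cd²⁺/Cd couple has the higher reduction potential and acts as the cathode, so E°_cell = -0.40 − (-0.76) = 0.36 V.
Balancing electrons gives n = 2; the reaction quotient is Q = [Zn²⁺]/[Cd²⁺] = 0.100.
At 25 °C, E = E° − (0.0592/n) log Q = 0.36 − (0.0592/2)(-1.000) = 0.360 + 0.030 = 0.390 V.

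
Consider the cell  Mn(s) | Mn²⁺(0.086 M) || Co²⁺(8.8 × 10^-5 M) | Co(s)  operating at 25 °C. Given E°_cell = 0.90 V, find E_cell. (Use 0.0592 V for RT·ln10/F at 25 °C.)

0.811 V

Balancing electrons gives n = 2; the reaction quotient is Q = [Mn²⁺]/[Co²⁺] = 977.
At 25 °C, E = E° − (0.0592/n) log Q = 0.90 − (0.0592/2)(2.990) = 0.900 − 0.089 = 0.811 V.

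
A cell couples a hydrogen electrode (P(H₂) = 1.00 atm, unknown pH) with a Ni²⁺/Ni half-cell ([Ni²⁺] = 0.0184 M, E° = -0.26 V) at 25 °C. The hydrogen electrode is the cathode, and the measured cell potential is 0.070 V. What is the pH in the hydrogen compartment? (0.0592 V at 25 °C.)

pH = 4.08

E°_cell = 0.26 V and n = 2.
log Q = n(E° − E)/0.0592 = 2×(0.26 − 0.070)/0.0592 = 6.419.
With Q = [Ni²⁺]·P(H₂) / [H⁺]^2, solving for [H⁺] gives log[H⁺] = -4.077, so pH = 4.08.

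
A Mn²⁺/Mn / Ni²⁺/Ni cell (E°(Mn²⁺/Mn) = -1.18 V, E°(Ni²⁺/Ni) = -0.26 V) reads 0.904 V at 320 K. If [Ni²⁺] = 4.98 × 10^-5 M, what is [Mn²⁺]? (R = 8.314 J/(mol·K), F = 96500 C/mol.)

From the Nernst equation, ln Q = nF(E° − E)/RT = 2×96500×(0.92 − 0.904)/(8.314×320) = 1.161, so Q = 3.19.
With Q = [Mn²⁺]/[Ni²⁺] and the known concentrations, [Mn²⁺] in the numerator gives [Mn²⁺] = 1.6 × 10^-4 M.

1.6 × 10^-4 M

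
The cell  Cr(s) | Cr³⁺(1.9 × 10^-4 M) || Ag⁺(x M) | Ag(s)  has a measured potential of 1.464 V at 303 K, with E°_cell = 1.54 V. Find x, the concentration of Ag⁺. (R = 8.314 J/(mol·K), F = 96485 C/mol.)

0.0031 M

From the Nernst equation, ln Q = nF(E° − E)/RT = 3×96485×(1.54 − 1.464)/(8.314×303) = 8.733, so Q = 6200.
With Q = [Cr³⁺]/[Ag⁺]^3 and the known concentrations, [Ag⁺]^3 in the denominator gives [Ag⁺] = 0.0031 M.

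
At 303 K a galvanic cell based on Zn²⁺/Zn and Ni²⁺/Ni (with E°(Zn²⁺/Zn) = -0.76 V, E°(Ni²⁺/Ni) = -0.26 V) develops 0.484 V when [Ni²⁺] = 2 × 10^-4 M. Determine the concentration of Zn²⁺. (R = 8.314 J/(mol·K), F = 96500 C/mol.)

6.8 × 10^-4 M

From the Nernst equation, ln Q = nF(E° − E)/RT = 2×96500×(0.50 − 0.484)/(8.314×303) = 1.226, so Q = 3.41.
With Q = [Zn²⁺]/[Ni²⁺] and the known concentrations, [Zn²⁺] in the numerator gives [Zn²⁺] = 6.8 × 10^-4 M.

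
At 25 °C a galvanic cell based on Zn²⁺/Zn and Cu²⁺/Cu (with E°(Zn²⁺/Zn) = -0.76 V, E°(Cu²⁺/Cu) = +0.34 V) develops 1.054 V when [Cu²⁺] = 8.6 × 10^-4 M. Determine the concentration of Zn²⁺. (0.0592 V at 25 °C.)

0.031 M

From the Nernst equation, log Q = n(E° − E)/0.0592 = 2(1.10 − 1.054)/0.0592 = 1.554, so Q = 35.8.
With Q = [Zn²⁺]/[Cu²⁺] and the known concentrations, [Zn²⁺] in the numerator gives [Zn²⁺] = 0.031 M.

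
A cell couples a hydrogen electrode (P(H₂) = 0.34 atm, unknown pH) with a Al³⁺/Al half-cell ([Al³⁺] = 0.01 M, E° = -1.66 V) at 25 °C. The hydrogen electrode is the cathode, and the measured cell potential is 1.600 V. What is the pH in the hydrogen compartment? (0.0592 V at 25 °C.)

pH = 1.91

E°_cell = 1.66 V and n = 6.
log Q = n(E° − E)/0.0592 = 6×(1.66 − 1.600)/0.0592 = 6.081.
With Q = [Al³⁺]^2·P(H₂)^3 / [H⁺]^6, solving for [H⁺] gives log[H⁺] = -1.914, so pH = 1.91.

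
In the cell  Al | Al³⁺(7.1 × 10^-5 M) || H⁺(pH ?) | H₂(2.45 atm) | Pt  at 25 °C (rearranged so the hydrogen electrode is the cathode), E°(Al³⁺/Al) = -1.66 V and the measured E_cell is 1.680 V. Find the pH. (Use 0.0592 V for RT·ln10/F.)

E°_cell = 1.66 V and n = 6.
log Q = n(E° − E)/0.0592 = 6×(1.66 − 1.680)/0.0592 = -2.027.
With Q = [Al³⁺]^2·P(H₂)^3 / [H⁺]^6, solving for [H⁺] gives log[H⁺] = -0.850, so pH = 0.85.

pH = 0.85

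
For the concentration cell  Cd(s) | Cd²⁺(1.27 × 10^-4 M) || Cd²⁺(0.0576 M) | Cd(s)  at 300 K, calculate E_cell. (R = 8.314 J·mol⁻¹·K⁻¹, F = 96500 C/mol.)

0.079 V

Both half-cells are Cd²⁺/Cd, so E°_cell = 0. The concentrated side is the cathode; the cell reaction moves Cd²⁺ from high to low concentration with n = 2.
Q = [Cd²⁺]_dilute/[Cd²⁺]_conc = 1.27 × 10^-4/0.0576 = 0.00220.
E = 0 − (RT/nF) ln Q = −((8.314×300)/(2×96500))(-6.117) = 0.0791 V.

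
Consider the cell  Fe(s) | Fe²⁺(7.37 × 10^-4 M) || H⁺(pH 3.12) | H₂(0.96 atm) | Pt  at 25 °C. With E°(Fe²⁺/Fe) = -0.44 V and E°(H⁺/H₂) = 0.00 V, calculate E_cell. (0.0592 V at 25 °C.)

The hydrogen couple is the cathode, so E°_cell = 0.44 V; n = 2.
[H⁺] = 10^(−3.12) = 7.6 × 10^-4 M, and Q = [Fe²⁺]·P(H₂) / [H⁺]^2 = 1230.
E = E° − (0.0592/2) log Q = 0.44 − (0.0592/2)(3.090) = 0.349 V.

0.35 V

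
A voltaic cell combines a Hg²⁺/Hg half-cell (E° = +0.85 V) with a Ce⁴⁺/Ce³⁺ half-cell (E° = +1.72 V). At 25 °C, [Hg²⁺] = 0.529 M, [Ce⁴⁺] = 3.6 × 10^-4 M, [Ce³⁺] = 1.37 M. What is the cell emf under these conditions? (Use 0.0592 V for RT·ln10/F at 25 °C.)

The Ce⁴⁺/Ce³⁺ couple has the higher reduction potential and acts as the cathode, so E°_cell = +1.72 − (+0.85) = 0.87 V.
Balancing electrons gives n = 2; the reaction quotient is Q = [Hg²⁺]·[Ce³⁺]^2/[Ce⁴⁺]^2 = 7.66 × 10^6.
At 25 °C, E = E° − (0.0592/n) log Q = 0.87 − (0.0592/2)(6.884) = 0.870 − 0.204 = 0.666 V.

0.666 V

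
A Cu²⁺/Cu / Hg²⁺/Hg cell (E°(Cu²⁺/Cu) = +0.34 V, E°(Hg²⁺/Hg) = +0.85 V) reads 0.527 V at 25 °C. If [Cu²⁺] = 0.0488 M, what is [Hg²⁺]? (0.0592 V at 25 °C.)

From the Nernst equation, log Q = n(E° − E)/0.0592 = 2(0.51 − 0.527)/0.0592 = -0.574, so Q = 0.266.
With Q = [Cu²⁺]/[Hg²⁺] and the known concentrations, [Hg²⁺] in the denominator gives [Hg²⁺] = 0.18 M.

0.18 M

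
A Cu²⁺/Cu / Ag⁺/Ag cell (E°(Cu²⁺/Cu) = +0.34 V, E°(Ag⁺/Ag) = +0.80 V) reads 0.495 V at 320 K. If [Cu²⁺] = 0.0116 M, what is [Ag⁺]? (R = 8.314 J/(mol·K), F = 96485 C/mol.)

From the Nernst equation, ln Q = nF(E° − E)/RT = 2×96485×(0.46 − 0.495)/(8.314×320) = -2.539, so Q = 0.0790.
With Q = [Cu²⁺]/[Ag⁺]^2 and the known concentrations, [Ag⁺]^2 in the denominator gives [Ag⁺] = 0.38 M.

0.38 M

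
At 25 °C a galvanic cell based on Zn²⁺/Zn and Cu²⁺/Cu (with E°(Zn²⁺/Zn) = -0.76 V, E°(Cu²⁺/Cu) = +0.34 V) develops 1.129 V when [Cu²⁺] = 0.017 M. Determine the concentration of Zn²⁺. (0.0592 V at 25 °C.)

From the Nernst equation, log Q = n(E° − E)/0.0592 = 2(1.10 − 1.129)/0.0592 = -0.980, so Q = 0.105.
With Q = [Zn²⁺]/[Cu²⁺] and the known concentrations, [Zn²⁺] in the numerator gives [Zn²⁺] = 0.0018 M.

0.0018 M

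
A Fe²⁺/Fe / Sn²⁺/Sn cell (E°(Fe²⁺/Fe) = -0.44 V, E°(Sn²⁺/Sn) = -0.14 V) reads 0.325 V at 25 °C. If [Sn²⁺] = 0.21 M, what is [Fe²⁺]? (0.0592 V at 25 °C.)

0.03 M

From the Nernst equation, log Q = n(E° − E)/0.0592 = 2(0.30 − 0.325)/0.0592 = -0.845, so Q = 0.143.
With Q = [Fe²⁺]/[Sn²⁺] and the known concentrations, [Fe²⁺] in the numerator gives [Fe²⁺] = 0.03 M.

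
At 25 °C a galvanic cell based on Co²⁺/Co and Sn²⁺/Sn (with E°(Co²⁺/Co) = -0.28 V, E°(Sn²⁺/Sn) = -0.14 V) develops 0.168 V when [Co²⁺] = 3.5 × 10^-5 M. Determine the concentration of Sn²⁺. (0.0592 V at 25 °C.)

From the Nernst equation, log Q = n(E° − E)/0.0592 = 2(0.14 − 0.168)/0.0592 = -0.946, so Q = 0.113.
With Q = [Co²⁺]/[Sn²⁺] and the known concentrations, [Sn²⁺] in the denominator gives [Sn²⁺] = 3.1 × 10^-4 M.

3.1 × 10^-4 M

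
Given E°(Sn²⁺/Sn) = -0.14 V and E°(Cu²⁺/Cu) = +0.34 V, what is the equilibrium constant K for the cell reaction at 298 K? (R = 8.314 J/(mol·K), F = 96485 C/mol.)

E°_cell = +0.34 − (-0.14) = 0.48 V, with n = 2 electrons transferred.
At equilibrium E = 0, so the Nernst equation gives ln K = nFE°/RT = (2)(96485)(0.48)/((8.314)(298)) = 37.39.
K = e^37.39 = 1.7 × 10^16.

1.7 × 10^16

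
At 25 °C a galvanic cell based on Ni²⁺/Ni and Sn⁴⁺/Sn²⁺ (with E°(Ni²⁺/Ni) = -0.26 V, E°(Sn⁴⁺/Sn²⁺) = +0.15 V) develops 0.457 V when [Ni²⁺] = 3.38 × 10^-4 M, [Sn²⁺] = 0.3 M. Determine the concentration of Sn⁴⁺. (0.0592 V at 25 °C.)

From the Nernst equation, log Q = n(E° − E)/0.0592 = 2(0.41 − 0.457)/0.0592 = -1.588, so Q = 0.0258.
With Q = [Ni²⁺]·[Sn²⁺]/[Sn⁴⁺] and the known concentrations, [Sn⁴⁺] in the denominator gives [Sn⁴⁺] = 0.0039 M.

0.0039 M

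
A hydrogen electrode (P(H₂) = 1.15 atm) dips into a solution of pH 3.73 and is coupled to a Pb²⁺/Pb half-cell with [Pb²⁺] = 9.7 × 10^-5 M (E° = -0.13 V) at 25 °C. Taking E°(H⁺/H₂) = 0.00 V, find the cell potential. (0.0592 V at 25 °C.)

The hydrogen couple is the cathode, so E°_cell = 0.13 V; n = 2.
[H⁺] = 10^(−3.73) = 1.9 × 10^-4 M, and Q = [Pb²⁺]·P(H₂) / [H⁺]^2 = 3220.
E = E° − (0.0592/2) log Q = 0.13 − (0.0592/2)(3.507) = 0.026 V.

0.026 V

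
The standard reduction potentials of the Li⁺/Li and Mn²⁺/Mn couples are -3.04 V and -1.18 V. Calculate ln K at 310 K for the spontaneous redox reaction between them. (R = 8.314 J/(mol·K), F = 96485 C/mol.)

ln K = 139.3

E°_cell = -1.18 − (-3.04) = 1.86 V, with n = 2 electrons transferred.
At equilibrium E = 0, so the Nernst equation gives ln K = nFE°/RT = (2)(96485)(1.86)/((8.314)(310)) = 139.26.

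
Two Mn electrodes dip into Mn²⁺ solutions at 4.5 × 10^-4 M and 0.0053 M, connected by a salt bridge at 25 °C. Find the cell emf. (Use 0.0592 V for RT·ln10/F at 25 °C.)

Both half-cells are Mn²⁺/Mn, so E°_cell = 0. The concentrated side is the cathode; the cell reaction moves Mn²⁺ from high to low concentration with n = 2.
Q = [Mn²⁺]_dilute/[Mn²⁺]_conc = 4.5 × 10^-4/0.0053 = 0.0849.
E = 0 − (0.0592/2) log Q = −(0.0592/2)(-1.071) = 0.0317 V.

0.032 V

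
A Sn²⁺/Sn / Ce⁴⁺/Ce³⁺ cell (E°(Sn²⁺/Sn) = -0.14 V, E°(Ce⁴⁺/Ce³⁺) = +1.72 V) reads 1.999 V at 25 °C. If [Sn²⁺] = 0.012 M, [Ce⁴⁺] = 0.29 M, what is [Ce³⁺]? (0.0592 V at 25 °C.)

From the Nernst equation, log Q = n(E° − E)/0.0592 = 2(1.86 − 1.999)/0.0592 = -4.696, so Q = 2.01 × 10^-5.
With Q = [Sn²⁺]·[Ce³⁺]^2/[Ce⁴⁺]^2 and the known concentrations, [Ce³⁺]^2 in the numerator gives [Ce³⁺] = 0.012 M.

0.012 M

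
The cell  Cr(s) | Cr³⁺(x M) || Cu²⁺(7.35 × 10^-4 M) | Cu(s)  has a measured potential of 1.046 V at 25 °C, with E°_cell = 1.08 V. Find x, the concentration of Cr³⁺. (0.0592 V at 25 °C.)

From the Nernst equation, log Q = n(E° − E)/0.0592 = 6(1.08 − 1.046)/0.0592 = 3.446, so Q = 2790.
With Q = [Cr³⁺]^2/[Cu²⁺]^3 and the known concentrations, [Cr³⁺]^2 in the numerator gives [Cr³⁺] = 0.0011 M.

0.0011 M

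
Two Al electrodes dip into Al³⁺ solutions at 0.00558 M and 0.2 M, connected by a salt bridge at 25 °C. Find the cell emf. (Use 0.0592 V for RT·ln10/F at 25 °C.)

Both half-cells are Al³⁺/Al, so E°_cell = 0. The concentrated side is the cathode; the cell reaction moves Al³⁺ from high to low concentration with n = 3.
Q = [Al³⁺]_dilute/[Al³⁺]_conc = 0.00558/0.2 = 0.0279.
E = 0 − (0.0592/3) log Q = −(0.0592/3)(-1.554) = 0.0307 V.

0.031 V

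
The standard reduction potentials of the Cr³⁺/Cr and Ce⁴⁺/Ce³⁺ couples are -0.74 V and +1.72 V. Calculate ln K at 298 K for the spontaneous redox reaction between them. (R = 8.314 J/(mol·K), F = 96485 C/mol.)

ln K = 287.4

E°_cell = +1.72 − (-0.74) = 2.46 V, with n = 3 electrons transferred.
At equilibrium E = 0, so the Nernst equation gives ln K = nFE°/RT = (3)(96485)(2.46)/((8.314)(298)) = 287.40.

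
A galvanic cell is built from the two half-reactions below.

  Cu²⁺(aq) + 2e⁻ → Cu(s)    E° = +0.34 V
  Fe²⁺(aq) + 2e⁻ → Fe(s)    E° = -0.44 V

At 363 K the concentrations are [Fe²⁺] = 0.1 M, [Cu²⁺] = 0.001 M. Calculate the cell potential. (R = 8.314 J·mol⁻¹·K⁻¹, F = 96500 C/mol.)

0.708 V

The Cu²⁺/Cu couple has the higher reduction potential and acts as the cathode, so E°_cell = +0.34 − (-0.44) = 0.78 V.
Balancing electrons gives n = 2; the reaction quotient is Q = [Fe²⁺]/[Cu²⁺] = 100.
E = E° − (RT/nF) ln Q = 0.78 − (8.314×363)/(2×96500) × (4.605) = 0.780 − 0.072 = 0.708 V.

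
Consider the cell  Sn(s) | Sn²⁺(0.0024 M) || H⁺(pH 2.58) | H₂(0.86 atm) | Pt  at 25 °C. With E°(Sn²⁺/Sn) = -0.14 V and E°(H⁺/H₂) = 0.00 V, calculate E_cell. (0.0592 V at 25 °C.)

The hydrogen couple is the cathode, so E°_cell = 0.14 V; n = 2.
[H⁺] = 10^(−2.58) = 0.0026 M, and Q = [Sn²⁺]·P(H₂) / [H⁺]^2 = 298.
E = E° − (0.0592/2) log Q = 0.14 − (0.0592/2)(2.475) = 0.067 V.

0.067 V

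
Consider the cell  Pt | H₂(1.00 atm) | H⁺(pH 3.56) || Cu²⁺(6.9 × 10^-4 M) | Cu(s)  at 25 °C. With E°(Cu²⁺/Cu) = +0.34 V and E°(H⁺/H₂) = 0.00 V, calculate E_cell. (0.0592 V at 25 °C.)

The Cu²⁺/Cu couple is the cathode, so E°_cell = 0.34 V; n = 2.
[H⁺] = 10^(−3.56) = 2.8 × 10^-4 M, and Q = [H⁺]^2 / ([Cu²⁺]·P(H₂)) = 1.1 × 10^-4.
E = E° − (0.0592/2) log Q = 0.34 − (0.0592/2)(-3.959) = 0.457 V.

0.46 V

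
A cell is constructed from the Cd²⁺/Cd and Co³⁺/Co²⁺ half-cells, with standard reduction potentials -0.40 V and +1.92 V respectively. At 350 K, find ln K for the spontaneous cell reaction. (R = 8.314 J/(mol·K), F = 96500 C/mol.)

ln K = 153.9

E°_cell = +1.92 − (-0.40) = 2.32 V, with n = 2 electrons transferred.
At equilibrium E = 0, so the Nernst equation gives ln K = nFE°/RT = (2)(96500)(2.32)/((8.314)(350)) = 153.87.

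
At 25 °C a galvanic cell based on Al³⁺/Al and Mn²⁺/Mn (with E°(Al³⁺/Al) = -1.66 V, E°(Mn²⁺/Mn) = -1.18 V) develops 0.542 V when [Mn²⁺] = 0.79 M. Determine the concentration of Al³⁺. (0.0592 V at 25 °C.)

5.1 × 10^-4 M

From the Nernst equation, log Q = n(E° − E)/0.0592 = 6(0.48 − 0.542)/0.0592 = -6.284, so Q = 5.2 × 10^-7.
With Q = [Al³⁺]^2/[Mn²⁺]^3 and the known concentrations, [Al³⁺]^2 in the numerator gives [Al³⁺] = 5.1 × 10^-4 M.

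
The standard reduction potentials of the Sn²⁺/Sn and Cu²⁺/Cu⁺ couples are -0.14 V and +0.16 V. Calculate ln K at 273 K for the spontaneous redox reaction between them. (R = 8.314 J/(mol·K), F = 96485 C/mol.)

E°_cell = +0.16 − (-0.14) = 0.30 V, with n = 2 electrons transferred.
At equilibrium E = 0, so the Nernst equation gives ln K = nFE°/RT = (2)(96485)(0.30)/((8.314)(273)) = 25.51.

ln K = 25.5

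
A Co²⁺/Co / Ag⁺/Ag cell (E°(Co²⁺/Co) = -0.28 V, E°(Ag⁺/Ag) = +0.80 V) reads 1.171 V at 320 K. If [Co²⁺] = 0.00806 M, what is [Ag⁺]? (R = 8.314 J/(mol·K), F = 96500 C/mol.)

2.4 M

From the Nernst equation, ln Q = nF(E° − E)/RT = 2×96500×(1.08 − 1.171)/(8.314×320) = -6.601, so Q = 0.00136.
With Q = [Co²⁺]/[Ag⁺]^2 and the known concentrations, [Ag⁺]^2 in the denominator gives [Ag⁺] = 2.4 M.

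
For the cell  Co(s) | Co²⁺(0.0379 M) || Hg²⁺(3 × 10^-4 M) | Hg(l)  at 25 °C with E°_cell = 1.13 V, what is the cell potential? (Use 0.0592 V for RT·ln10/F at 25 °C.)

1.07 V

Balancing electrons gives n = 2; the reaction quotient is Q = [Co²⁺]/[Hg²⁺] = 126.
At 25 °C, E = E° − (0.0592/n) log Q = 1.13 − (0.0592/2)(2.102) = 1.130 − 0.062 = 1.068 V.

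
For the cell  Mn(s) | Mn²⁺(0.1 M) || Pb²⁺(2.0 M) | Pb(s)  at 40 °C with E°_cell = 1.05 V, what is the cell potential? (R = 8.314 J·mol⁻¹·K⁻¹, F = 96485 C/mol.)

Balancing electrons gives n = 2; the reaction quotient is Q = [Mn²⁺]/[Pb²⁺] = 0.0500.
E = E° − (RT/nF) ln Q = 1.05 − (8.314×313)/(2×96485) × (-2.996) = 1.050 + 0.040 = 1.090 V.

1.09 V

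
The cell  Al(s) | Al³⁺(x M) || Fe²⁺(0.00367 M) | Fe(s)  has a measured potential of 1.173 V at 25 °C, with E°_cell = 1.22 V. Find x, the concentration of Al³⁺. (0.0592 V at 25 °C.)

From the Nernst equation, log Q = n(E° − E)/0.0592 = 6(1.22 − 1.173)/0.0592 = 4.764, so Q = 5.8 × 10^4.
With Q = [Al³⁺]^2/[Fe²⁺]^3 and the known concentrations, [Al³⁺]^2 in the numerator gives [Al³⁺] = 0.054 M.

0.054 M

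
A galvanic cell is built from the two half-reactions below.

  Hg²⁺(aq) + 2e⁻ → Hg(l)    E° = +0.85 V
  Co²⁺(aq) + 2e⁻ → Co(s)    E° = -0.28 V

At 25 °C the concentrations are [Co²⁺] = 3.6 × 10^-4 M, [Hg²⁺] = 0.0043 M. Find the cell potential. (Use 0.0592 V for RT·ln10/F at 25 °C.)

The Hg²⁺/Hg couple has the higher reduction potential and acts as the cathode, so E°_cell = +0.85 − (-0.28) = 1.13 V.
Balancing electrons gives n = 2; the reaction quotient is Q = [Co²⁺]/[Hg²⁺] = 0.0837.
At 25 °C, E = E° − (0.0592/n) log Q = 1.13 − (0.0592/2)(-1.077) = 1.130 + 0.032 = 1.162 V.

1.16 V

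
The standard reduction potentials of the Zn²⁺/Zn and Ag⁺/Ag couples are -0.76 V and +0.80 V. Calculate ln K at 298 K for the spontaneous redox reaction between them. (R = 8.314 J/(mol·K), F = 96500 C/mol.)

E°_cell = +0.80 − (-0.76) = 1.56 V, with n = 2 electrons transferred.
At equilibrium E = 0, so the Nernst equation gives ln K = nFE°/RT = (2)(96500)(1.56)/((8.314)(298)) = 121.52.

ln K = 121.5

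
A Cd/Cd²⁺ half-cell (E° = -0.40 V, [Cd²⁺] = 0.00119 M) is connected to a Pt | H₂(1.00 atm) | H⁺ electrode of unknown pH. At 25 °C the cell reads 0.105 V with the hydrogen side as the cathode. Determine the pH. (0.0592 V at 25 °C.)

pH = 6.45

E°_cell = 0.40 V and n = 2.
log Q = n(E° − E)/0.0592 = 2×(0.40 − 0.105)/0.0592 = 9.966.
With Q = [Cd²⁺]·P(H₂) / [H⁺]^2, solving for [H⁺] gives log[H⁺] = -6.445, so pH = 6.45.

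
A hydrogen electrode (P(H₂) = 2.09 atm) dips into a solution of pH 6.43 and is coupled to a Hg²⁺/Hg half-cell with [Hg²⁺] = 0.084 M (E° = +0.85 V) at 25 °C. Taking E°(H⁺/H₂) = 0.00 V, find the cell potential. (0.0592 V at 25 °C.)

The Hg²⁺/Hg couple is the cathode, so E°_cell = 0.85 V; n = 2.
[H⁺] = 10^(−6.43) = 3.7 × 10^-7 M, and Q = [H⁺]^2 / ([Hg²⁺]·P(H₂)) = 7.86 × 10^-13.
E = E° − (0.0592/2) log Q = 0.85 − (0.0592/2)(-12.104) = 1.208 V.

1.21 V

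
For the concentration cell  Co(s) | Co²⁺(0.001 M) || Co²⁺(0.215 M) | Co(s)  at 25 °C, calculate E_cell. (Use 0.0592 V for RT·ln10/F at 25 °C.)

0.069 V

Both half-cells are Co²⁺/Co, so E°_cell = 0. The concentrated side is the cathode; the cell reaction moves Co²⁺ from high to low concentration with n = 2.
Q = [Co²⁺]_dilute/[Co²⁺]_conc = 0.001/0.215 = 0.00465.
E = 0 − (0.0592/2) log Q = −(0.0592/2)(-2.332) = 0.0690 V.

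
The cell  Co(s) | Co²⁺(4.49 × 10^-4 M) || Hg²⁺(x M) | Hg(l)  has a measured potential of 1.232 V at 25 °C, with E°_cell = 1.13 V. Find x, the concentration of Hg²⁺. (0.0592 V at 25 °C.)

From the Nernst equation, log Q = n(E° − E)/0.0592 = 2(1.13 − 1.232)/0.0592 = -3.446, so Q = 3.58 × 10^-4.
With Q = [Co²⁺]/[Hg²⁺] and the known concentrations, [Hg²⁺] in the denominator gives [Hg²⁺] = 1.3 M.

1.3 M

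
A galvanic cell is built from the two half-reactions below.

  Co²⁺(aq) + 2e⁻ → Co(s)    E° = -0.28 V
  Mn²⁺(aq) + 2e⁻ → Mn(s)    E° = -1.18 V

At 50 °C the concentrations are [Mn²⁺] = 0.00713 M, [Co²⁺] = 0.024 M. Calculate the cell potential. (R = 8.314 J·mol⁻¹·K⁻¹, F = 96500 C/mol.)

The Co²⁺/Co couple has the higher reduction potential and acts as the cathode, so E°_cell = -0.28 − (-1.18) = 0.90 V.
Balancing electrons gives n = 2; the reaction quotient is Q = [Mn²⁺]/[Co²⁺] = 0.297.
E = E° − (RT/nF) ln Q = 0.90 − (8.314×323)/(2×96500) × (-1.214) = 0.900 + 0.017 = 0.917 V.

0.917 V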